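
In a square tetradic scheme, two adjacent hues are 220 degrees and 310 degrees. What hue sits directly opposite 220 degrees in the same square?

40°

A square tetradic scheme places four hues 90° apart; opposite corners are 180° apart.
220 + 180 = 400 → 400 − 360 = 40°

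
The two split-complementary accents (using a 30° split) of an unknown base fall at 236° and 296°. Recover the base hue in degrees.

86°

The accents sit 30° either side of the complement, so the complement is their short-arc midpoint on the wheel.
Short-arc midpoint of 236° and 296°: 266°.
Base is 180° from the complement: 266 − 180 = 86°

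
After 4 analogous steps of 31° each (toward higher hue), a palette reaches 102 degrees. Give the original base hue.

4 steps of 31° (toward higher hue) give a net shift of +124°.
Start = end − shift: 102 − 124 = -22 → -22 + 360 = 338°

338°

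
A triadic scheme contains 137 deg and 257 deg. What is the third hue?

17°

A triad spaces three hues 120° apart.
The full set is {17°, 137°, 257°}.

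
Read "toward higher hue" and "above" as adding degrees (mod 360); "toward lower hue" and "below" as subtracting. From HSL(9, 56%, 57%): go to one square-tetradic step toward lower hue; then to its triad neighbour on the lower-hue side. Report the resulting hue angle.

−90° (square ↓): 9 − 90 = -81 → -81 + 360 = 279°
−120° (triadic ↓): 279 − 120 = 159°

159°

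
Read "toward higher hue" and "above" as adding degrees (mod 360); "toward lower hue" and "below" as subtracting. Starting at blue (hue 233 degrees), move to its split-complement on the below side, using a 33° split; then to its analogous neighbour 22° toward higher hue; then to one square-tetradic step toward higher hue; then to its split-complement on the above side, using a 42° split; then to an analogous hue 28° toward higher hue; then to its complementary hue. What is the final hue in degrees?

split-comp 33° ↓ +147°: 233 + 147 = 380 → 380 − 360 = 20°
analog 22° ↑ +22°: 20 + 22 = 42°
square ↑ +90°: 42 + 90 = 132°
split-comp 42° ↑ +222°: 132 + 222 = 354°
analog 28° ↑ +28°: 354 + 28 = 382 → 382 − 360 = 22°
complement +180°: 22 + 180 = 202°

202°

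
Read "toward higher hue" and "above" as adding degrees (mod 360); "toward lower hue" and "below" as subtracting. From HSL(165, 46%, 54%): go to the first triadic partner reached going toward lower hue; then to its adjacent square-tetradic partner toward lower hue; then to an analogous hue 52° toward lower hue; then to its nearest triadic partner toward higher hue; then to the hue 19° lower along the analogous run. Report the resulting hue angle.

4°

165 − 120 = 45°   (triadic ↓)
45 − 90 = -45 → -45 + 360 = 315°   (square ↓)
315 − 52 = 263°   (analog 52° ↓)
263 + 120 = 383 → 383 − 360 = 23°   (triadic ↑)
23 − 19 = 4°   (analog 19° ↓)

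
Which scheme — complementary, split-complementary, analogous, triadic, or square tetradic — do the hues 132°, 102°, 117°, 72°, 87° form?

Sort the hues: 72°, 87°, 102°, 117°, 132°.
Successive gaps around the wheel: 15°, 15°, 15°, 15°, 300°.
A run of hues at equal small steps (15°) with one large closing gap is an analogous group.

analogous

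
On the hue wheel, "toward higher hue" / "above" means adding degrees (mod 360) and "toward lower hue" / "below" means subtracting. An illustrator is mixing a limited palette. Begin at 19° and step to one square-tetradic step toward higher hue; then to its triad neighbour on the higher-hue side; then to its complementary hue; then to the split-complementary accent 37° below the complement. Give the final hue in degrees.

square ↑ +90°: 19 + 90 = 109°
triadic ↑ +120°: 109 + 120 = 229°
complement +180°: 229 + 180 = 409 → 409 − 360 = 49°
split-comp 37° ↓ +143°: 49 + 143 = 192°

192°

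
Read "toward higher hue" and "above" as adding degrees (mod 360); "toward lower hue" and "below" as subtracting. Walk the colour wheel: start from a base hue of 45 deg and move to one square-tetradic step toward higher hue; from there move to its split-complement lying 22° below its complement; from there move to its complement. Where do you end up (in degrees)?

square ↑ +90°: 45 + 90 = 135°
split-comp 22° ↓ +158°: 135 + 158 = 293°
complement +180°: 293 + 180 = 473 → 473 − 360 = 113°

113°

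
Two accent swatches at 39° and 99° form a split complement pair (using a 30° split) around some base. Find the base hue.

249°

The accents sit 30° either side of the complement, so the complement is their short-arc midpoint on the wheel.
Short-arc midpoint of 39° and 99°: 69°.
Base is 180° from the complement: 69 − 180 = -111 → -111 + 360 = 249°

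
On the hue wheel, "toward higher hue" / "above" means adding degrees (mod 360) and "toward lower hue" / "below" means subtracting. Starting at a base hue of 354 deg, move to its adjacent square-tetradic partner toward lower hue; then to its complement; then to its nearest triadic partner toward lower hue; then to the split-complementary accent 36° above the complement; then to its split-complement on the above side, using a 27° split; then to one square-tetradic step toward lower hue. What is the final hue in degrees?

297°

354 − 90 = 264°   (square ↓)
264 + 180 = 444 → 444 − 360 = 84°   (complement)
84 − 120 = -36 → -36 + 360 = 324°   (triadic ↓)
324 + 216 = 540 → 540 − 360 = 180°   (split-comp 36° ↑)
180 + 207 = 387 → 387 − 360 = 27°   (split-comp 27° ↑)
27 − 90 = -63 → -63 + 360 = 297°   (square ↓)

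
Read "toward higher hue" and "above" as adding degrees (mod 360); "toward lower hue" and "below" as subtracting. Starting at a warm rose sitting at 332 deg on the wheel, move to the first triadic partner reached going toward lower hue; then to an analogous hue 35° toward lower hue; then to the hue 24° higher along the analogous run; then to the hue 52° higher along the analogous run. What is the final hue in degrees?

253°

triadic ↓ −120°: 332 − 120 = 212°
analog 35° ↓ −35°: 212 − 35 = 177°
analog 24° ↑ +24°: 177 + 24 = 201°
analog 52° ↑ +52°: 201 + 52 = 253°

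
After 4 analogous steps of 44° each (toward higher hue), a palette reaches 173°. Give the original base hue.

4 steps of 44° (toward higher hue) give a net shift of +176°.
Start = end − shift: 173 − 176 = -3 → -3 + 360 = 357°

357°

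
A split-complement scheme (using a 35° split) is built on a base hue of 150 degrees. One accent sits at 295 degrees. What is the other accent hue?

Split-complementary hues sit 35° either side of the complement.
Complement of the base 150°: 150 + 180 = 330°
The given accent 295° is 35° one side of 330°; the other accent sits 35° the other side: 330 + 35 = 365 → 365 − 360 = 5°

5°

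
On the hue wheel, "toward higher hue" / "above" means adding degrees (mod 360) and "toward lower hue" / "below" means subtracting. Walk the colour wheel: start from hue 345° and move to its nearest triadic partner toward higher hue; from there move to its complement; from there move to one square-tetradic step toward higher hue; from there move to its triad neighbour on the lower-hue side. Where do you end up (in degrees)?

255°

+120° (triadic ↑): 345 + 120 = 465 → 465 − 360 = 105°
+180° (complement): 105 + 180 = 285°
+90° (square ↑): 285 + 90 = 375 → 375 − 360 = 15°
−120° (triadic ↓): 15 − 120 = -105 → -105 + 360 = 255°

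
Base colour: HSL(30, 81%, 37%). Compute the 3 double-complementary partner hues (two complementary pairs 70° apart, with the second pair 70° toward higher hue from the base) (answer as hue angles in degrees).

100°, 210° and 280°

A rectangular tetradic uses two complementary pairs 70° apart: offsets 0°, 70°, 180°, 250°.
30 + 70 = 100°
30 + 180 = 210°
30 + 250 = 280°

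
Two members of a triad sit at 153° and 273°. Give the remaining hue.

33°

A triad spaces three hues 120° apart.
The full set is {33°, 153°, 273°}.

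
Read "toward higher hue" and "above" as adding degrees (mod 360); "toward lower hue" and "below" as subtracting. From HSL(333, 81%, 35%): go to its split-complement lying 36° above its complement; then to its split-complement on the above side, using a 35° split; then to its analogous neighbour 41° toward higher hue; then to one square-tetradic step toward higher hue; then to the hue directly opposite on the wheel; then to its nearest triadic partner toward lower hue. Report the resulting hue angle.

split-comp 36° ↑ +216°: 333 + 216 = 549 → 549 − 360 = 189°
split-comp 35° ↑ +215°: 189 + 215 = 404 → 404 − 360 = 44°
analog 41° ↑ +41°: 44 + 41 = 85°
square ↑ +90°: 85 + 90 = 175°
complement +180°: 175 + 180 = 355°
triadic ↓ −120°: 355 − 120 = 235°

235°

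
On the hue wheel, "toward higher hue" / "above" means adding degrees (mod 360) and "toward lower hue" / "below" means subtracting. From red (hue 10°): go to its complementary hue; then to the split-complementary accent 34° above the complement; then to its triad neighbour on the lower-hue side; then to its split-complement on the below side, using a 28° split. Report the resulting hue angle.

76°

10 + 180 = 190°   (complement)
190 + 214 = 404 → 404 − 360 = 44°   (split-comp 34° ↑)
44 − 120 = -76 → -76 + 360 = 284°   (triadic ↓)
284 + 152 = 436 → 436 − 360 = 76°   (split-comp 28° ↓)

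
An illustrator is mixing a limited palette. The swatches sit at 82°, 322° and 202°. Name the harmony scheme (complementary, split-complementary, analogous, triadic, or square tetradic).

triadic

Sort the hues: 82°, 202°, 322°.
Successive gaps around the wheel: 120°, 120°, 120°.
Three hues equally spaced 120° apart form a triad.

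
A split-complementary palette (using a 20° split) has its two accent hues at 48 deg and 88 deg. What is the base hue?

248°

The accents sit 20° either side of the complement, so the complement is their short-arc midpoint on the wheel.
Short-arc midpoint of 48° and 88°: 68°.
Base is 180° from the complement: 68 − 180 = -112 → -112 + 360 = 248°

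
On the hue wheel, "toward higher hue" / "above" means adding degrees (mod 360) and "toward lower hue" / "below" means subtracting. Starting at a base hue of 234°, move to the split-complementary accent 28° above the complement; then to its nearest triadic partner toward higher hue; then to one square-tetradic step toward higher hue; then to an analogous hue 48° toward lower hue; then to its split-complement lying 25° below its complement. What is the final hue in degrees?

split-comp 28° ↑ +208°: 234 + 208 = 442 → 442 − 360 = 82°
triadic ↑ +120°: 82 + 120 = 202°
square ↑ +90°: 202 + 90 = 292°
analog 48° ↓ −48°: 292 − 48 = 244°
split-comp 25° ↓ +155°: 244 + 155 = 399 → 399 − 360 = 39°

39°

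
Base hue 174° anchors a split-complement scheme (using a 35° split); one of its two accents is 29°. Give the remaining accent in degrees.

Split-complementary hues sit 35° either side of the complement.
Complement of the base 174°: 174 + 180 = 354°
The given accent 29° is 35° one side of 354°; the other accent sits 35° the other side: 354 − 35 = 319°

319°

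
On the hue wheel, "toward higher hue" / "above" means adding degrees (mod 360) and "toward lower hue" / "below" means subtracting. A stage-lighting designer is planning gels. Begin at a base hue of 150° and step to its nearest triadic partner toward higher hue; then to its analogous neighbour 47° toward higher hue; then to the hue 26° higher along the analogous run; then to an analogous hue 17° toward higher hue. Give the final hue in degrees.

0°

+120° (triadic ↑): 150 + 120 = 270°
+47° (analog 47° ↑): 270 + 47 = 317°
+26° (analog 26° ↑): 317 + 26 = 343°
+17° (analog 17° ↑): 343 + 17 = 360 → 360 − 360 = 0°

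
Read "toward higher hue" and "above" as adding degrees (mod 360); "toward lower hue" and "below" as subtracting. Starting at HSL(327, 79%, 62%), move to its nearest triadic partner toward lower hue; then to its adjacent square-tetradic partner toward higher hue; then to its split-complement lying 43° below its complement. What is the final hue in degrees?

74°

triadic ↓ −120°: 327 − 120 = 207°
square ↑ +90°: 207 + 90 = 297°
split-comp 43° ↓ +137°: 297 + 137 = 434 → 434 − 360 = 74°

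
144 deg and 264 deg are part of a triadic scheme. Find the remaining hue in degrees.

A triad places three hues 120° apart.
The full set through 144° is {24°, 144°, 264°}.
Given {144°, 264°}, the missing hue is 24°.

24°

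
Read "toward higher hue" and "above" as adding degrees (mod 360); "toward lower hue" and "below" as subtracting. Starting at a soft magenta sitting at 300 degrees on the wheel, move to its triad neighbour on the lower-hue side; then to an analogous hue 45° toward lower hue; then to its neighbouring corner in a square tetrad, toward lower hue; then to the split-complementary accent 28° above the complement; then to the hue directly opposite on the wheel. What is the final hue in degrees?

triadic ↓ −120°: 300 − 120 = 180°
analog 45° ↓ −45°: 180 − 45 = 135°
square ↓ −90°: 135 − 90 = 45°
split-comp 28° ↑ +208°: 45 + 208 = 253°
complement +180°: 253 + 180 = 433 → 433 − 360 = 73°

73°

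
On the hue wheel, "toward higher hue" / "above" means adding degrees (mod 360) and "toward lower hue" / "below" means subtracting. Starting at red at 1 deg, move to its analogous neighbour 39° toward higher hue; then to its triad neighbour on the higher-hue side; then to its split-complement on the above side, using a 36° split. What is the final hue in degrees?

+39° (analog 39° ↑): 1 + 39 = 40°
+120° (triadic ↑): 40 + 120 = 160°
+216° (split-comp 36° ↑): 160 + 216 = 376 → 376 − 360 = 16°

16°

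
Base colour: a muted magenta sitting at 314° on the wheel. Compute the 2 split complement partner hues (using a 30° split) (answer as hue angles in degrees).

104° and 164°

Split-complementary hues sit 30° either side of the complement.
Complement of 314°: 314 + 180 = 494 → 494 − 360 = 134°
134 − 30 = 104°
134 + 30 = 164°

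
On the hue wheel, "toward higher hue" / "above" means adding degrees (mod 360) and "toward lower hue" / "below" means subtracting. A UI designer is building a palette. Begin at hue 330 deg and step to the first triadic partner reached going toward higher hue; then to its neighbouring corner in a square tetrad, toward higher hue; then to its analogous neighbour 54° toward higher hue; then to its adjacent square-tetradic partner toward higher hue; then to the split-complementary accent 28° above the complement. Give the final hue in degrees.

triadic ↑ +120°: 330 + 120 = 450 → 450 − 360 = 90°
square ↑ +90°: 90 + 90 = 180°
analog 54° ↑ +54°: 180 + 54 = 234°
square ↑ +90°: 234 + 90 = 324°
split-comp 28° ↑ +208°: 324 + 208 = 532 → 532 − 360 = 172°

172°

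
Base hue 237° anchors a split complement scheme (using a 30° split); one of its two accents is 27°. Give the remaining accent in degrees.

Split-complementary hues sit 30° either side of the complement.
Complement of the base 237°: 237 + 180 = 417 → 417 − 360 = 57°
The given accent 27° is 30° one side of 57°; the other accent sits 30° the other side: 57 + 30 = 87°

87°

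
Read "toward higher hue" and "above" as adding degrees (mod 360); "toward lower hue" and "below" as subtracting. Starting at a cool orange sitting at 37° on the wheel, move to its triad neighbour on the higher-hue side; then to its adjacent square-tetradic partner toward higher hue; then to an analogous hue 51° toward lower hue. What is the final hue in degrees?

triadic ↑ +120°: 37 + 120 = 157°
square ↑ +90°: 157 + 90 = 247°
analog 51° ↓ −51°: 247 − 51 = 196°

196°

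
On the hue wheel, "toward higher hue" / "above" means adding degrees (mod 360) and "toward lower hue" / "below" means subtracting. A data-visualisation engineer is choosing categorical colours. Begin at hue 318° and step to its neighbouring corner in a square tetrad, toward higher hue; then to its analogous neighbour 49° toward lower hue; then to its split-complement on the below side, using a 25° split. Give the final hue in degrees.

square ↑ +90°: 318 + 90 = 408 → 408 − 360 = 48°
analog 49° ↓ −49°: 48 − 49 = -1 → -1 + 360 = 359°
split-comp 25° ↓ +155°: 359 + 155 = 514 → 514 − 360 = 154°

154°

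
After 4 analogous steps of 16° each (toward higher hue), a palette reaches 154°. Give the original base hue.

4 steps of 16° (toward higher hue) give a net shift of +64°.
Start = end − shift: 154 − 64 = 90°

90°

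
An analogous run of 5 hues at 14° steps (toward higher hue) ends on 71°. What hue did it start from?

4 steps of 14° (toward higher hue) give a net shift of +56°.
Start = end − shift: 71 − 56 = 15°

15°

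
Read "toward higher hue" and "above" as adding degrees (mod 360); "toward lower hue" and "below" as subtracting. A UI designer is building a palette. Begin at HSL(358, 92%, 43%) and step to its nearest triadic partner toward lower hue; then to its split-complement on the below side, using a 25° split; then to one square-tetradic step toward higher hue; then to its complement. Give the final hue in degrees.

303°

triadic ↓ −120°: 358 − 120 = 238°
split-comp 25° ↓ +155°: 238 + 155 = 393 → 393 − 360 = 33°
square ↑ +90°: 33 + 90 = 123°
complement +180°: 123 + 180 = 303°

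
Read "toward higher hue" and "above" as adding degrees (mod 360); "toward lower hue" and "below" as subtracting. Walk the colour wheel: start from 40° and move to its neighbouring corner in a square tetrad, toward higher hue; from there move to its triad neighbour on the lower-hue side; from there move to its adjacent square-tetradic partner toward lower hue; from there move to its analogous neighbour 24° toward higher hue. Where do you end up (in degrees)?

40 + 90 = 130°   (square ↑)
130 − 120 = 10°   (triadic ↓)
10 − 90 = -80 → -80 + 360 = 280°   (square ↓)
280 + 24 = 304°   (analog 24° ↑)

304°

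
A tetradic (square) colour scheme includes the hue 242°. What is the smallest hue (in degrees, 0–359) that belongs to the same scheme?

A square tetradic scheme places four hues every 90°.
The full set through 242° is {62°, 152°, 242°, 332°}.

62°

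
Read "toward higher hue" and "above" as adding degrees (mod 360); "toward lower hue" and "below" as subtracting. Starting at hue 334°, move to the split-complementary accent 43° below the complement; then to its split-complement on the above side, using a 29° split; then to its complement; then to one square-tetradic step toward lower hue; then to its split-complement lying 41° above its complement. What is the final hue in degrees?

334 + 137 = 471 → 471 − 360 = 111°   (split-comp 43° ↓)
111 + 209 = 320°   (split-comp 29° ↑)
320 + 180 = 500 → 500 − 360 = 140°   (complement)
140 − 90 = 50°   (square ↓)
50 + 221 = 271°   (split-comp 41° ↑)

271°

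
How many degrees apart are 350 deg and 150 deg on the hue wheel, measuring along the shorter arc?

160°

|350 − 150| = 200.
The shorter arc is 360 − 200 = 160°.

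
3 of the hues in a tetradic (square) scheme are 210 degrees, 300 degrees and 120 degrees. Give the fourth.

30°

A square tetradic scheme places four hues every 90°.
The full set through 120° is {30°, 120°, 210°, 300°}.
Given {120°, 210°, 300°}, the missing hue is 30°.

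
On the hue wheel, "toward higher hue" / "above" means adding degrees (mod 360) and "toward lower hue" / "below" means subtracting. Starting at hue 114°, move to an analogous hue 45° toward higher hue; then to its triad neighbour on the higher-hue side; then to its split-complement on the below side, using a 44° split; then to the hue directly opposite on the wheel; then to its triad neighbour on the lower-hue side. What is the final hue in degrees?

115°

analog 45° ↑ +45°: 114 + 45 = 159°
triadic ↑ +120°: 159 + 120 = 279°
split-comp 44° ↓ +136°: 279 + 136 = 415 → 415 − 360 = 55°
complement +180°: 55 + 180 = 235°
triadic ↓ −120°: 235 − 120 = 115°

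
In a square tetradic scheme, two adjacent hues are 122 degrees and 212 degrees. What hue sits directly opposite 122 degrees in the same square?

302°

A square tetradic scheme places four hues 90° apart; opposite corners are 180° apart.
122 + 180 = 302°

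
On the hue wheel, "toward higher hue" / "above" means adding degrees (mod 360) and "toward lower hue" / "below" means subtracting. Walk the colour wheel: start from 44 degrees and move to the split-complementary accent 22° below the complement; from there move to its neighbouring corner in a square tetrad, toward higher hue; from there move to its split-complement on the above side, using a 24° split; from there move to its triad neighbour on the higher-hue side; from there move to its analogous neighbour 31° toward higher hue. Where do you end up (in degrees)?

44 + 158 = 202°   (split-comp 22° ↓)
202 + 90 = 292°   (square ↑)
292 + 204 = 496 → 496 − 360 = 136°   (split-comp 24° ↑)
136 + 120 = 256°   (triadic ↑)
256 + 31 = 287°   (analog 31° ↑)

287°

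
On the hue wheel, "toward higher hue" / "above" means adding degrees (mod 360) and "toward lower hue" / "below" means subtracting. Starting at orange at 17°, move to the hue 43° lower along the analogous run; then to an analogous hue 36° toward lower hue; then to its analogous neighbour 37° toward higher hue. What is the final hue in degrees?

17 − 43 = -26 → -26 + 360 = 334°   (analog 43° ↓)
334 − 36 = 298°   (analog 36° ↓)
298 + 37 = 335°   (analog 37° ↑)

335°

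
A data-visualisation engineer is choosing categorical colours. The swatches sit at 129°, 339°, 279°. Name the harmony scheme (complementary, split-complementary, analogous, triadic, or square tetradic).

Sort the hues: 129°, 279°, 339°.
Successive gaps around the wheel: 150°, 60°, 150°.
Two 150° gaps and one 60° gap — a base hue opposite a pair of accents 30° either side of its complement — is the split-complementary pattern.

split-complementary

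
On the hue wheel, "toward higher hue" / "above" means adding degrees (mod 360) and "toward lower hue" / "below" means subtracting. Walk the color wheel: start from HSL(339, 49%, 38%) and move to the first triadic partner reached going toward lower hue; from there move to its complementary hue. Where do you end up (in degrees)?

39°

339 − 120 = 219°   (triadic ↓)
219 + 180 = 399 → 399 − 360 = 39°   (complement)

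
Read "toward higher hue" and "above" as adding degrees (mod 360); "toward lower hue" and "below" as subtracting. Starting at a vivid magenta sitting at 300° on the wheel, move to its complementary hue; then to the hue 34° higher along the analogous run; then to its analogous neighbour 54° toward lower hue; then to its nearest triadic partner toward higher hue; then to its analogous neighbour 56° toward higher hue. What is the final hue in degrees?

276°

+180° (complement): 300 + 180 = 480 → 480 − 360 = 120°
+34° (analog 34° ↑): 120 + 34 = 154°
−54° (analog 54° ↓): 154 − 54 = 100°
+120° (triadic ↑): 100 + 120 = 220°
+56° (analog 56° ↑): 220 + 56 = 276°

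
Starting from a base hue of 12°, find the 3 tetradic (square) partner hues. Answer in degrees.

A square tetradic scheme places four hues every 90°.
12 + 90 = 102°
12 + 180 = 192°
12 + 270 = 282°

102°, 192°, and 282°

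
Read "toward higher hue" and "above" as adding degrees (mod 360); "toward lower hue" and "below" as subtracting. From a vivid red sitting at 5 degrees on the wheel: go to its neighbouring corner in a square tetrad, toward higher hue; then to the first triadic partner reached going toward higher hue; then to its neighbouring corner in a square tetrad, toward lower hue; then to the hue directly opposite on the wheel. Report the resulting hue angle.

+90° (square ↑): 5 + 90 = 95°
+120° (triadic ↑): 95 + 120 = 215°
−90° (square ↓): 215 − 90 = 125°
+180° (complement): 125 + 180 = 305°

305°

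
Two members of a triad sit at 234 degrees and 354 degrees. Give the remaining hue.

A triad spaces three hues 120° apart.
The full set is {114°, 234°, 354°}.

114°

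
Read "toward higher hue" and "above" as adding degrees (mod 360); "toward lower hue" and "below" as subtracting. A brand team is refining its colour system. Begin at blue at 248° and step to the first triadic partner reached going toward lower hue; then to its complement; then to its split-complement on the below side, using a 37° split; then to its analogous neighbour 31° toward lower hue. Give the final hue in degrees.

60°

248 − 120 = 128°   (triadic ↓)
128 + 180 = 308°   (complement)
308 + 143 = 451 → 451 − 360 = 91°   (split-comp 37° ↓)
91 − 31 = 60°   (analog 31° ↓)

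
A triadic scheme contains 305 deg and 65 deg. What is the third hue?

185°

A triad spaces three hues 120° apart.
The full set is {65°, 185°, 305°}.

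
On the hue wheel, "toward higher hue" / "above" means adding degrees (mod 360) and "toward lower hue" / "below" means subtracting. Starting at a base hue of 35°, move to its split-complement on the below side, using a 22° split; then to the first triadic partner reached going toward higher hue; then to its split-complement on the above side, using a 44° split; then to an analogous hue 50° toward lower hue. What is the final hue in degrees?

35 + 158 = 193°   (split-comp 22° ↓)
193 + 120 = 313°   (triadic ↑)
313 + 224 = 537 → 537 − 360 = 177°   (split-comp 44° ↑)
177 − 50 = 127°   (analog 50° ↓)

127°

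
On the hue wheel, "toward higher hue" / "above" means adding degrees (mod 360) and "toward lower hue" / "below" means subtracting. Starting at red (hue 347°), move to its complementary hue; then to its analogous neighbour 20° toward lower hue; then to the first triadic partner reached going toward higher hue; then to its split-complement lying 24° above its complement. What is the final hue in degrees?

111°

complement +180°: 347 + 180 = 527 → 527 − 360 = 167°
analog 20° ↓ −20°: 167 − 20 = 147°
triadic ↑ +120°: 147 + 120 = 267°
split-comp 24° ↑ +204°: 267 + 204 = 471 → 471 − 360 = 111°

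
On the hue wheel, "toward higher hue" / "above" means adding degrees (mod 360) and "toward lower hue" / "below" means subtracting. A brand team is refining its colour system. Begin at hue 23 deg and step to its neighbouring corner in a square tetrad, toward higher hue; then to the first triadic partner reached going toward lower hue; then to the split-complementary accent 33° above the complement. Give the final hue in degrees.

206°

23 + 90 = 113°   (square ↑)
113 − 120 = -7 → -7 + 360 = 353°   (triadic ↓)
353 + 213 = 566 → 566 − 360 = 206°   (split-comp 33° ↑)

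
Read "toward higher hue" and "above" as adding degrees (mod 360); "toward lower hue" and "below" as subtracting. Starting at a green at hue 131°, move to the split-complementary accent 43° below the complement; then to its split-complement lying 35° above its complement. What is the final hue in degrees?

split-comp 43° ↓ +137°: 131 + 137 = 268°
split-comp 35° ↑ +215°: 268 + 215 = 483 → 483 − 360 = 123°

123°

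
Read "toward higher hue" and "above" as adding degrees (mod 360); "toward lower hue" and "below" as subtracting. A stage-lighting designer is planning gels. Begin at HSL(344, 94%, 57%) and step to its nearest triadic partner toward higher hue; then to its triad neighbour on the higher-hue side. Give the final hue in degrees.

344 + 120 = 464 → 464 − 360 = 104°   (triadic ↑)
104 + 120 = 224°   (triadic ↑)

224°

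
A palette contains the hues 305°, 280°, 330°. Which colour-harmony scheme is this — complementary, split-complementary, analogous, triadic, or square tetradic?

Sort the hues: 280°, 305°, 330°.
Successive gaps around the wheel: 25°, 25°, 310°.
A run of hues at equal small steps (25°) with one large closing gap is an analogous group.

analogous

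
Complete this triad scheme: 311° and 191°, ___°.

A triad places three hues 120° apart.
The full set through 191° is {71°, 191°, 311°}.
Given {191°, 311°}, the missing hue is 71°.

71°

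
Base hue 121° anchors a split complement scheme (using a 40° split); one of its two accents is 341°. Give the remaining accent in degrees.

261°

Split-complementary hues sit 40° either side of the complement.
Complement of the base 121°: 121 + 180 = 301°
The given accent 341° is 40° one side of 301°; the other accent sits 40° the other side: 301 − 40 = 261°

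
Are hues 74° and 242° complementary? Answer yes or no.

Angular distance: |74 − 242| = 168 = 168°.
Complementary requires 180°.

no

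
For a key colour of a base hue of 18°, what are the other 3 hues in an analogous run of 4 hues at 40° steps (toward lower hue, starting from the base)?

338°, 298°, 258°

18 − 40 = -22 → -22 + 360 = 338°
18 − 80 = -62 → -62 + 360 = 298°
18 − 120 = -102 → -102 + 360 = 258°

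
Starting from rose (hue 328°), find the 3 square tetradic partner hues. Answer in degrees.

58°, 148° and 238°

328 + 90 = 418 → 418 − 360 = 58°
328 + 180 = 508 → 508 − 360 = 148°
328 + 270 = 598 → 598 − 360 = 238°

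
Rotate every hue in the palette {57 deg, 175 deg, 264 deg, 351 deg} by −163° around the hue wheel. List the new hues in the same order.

254°, 12°, 101°, 188°

57 − 163 = -106 → -106 + 360 = 254°
175 − 163 = 12°
264 − 163 = 101°
351 − 163 = 188°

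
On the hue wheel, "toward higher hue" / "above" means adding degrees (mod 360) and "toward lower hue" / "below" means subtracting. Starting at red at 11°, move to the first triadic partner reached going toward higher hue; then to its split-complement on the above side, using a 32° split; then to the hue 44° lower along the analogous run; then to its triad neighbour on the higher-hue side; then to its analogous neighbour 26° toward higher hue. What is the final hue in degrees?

85°

11 + 120 = 131°   (triadic ↑)
131 + 212 = 343°   (split-comp 32° ↑)
343 − 44 = 299°   (analog 44° ↓)
299 + 120 = 419 → 419 − 360 = 59°   (triadic ↑)
59 + 26 = 85°   (analog 26° ↑)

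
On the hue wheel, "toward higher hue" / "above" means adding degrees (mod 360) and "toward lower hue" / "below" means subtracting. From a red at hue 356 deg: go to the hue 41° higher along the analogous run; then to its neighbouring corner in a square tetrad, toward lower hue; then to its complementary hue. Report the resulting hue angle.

356 + 41 = 397 → 397 − 360 = 37°   (analog 41° ↑)
37 − 90 = -53 → -53 + 360 = 307°   (square ↓)
307 + 180 = 487 → 487 − 360 = 127°   (complement)

127°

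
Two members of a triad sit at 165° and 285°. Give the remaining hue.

A triad spaces three hues 120° apart.
The full set is {45°, 165°, 285°}.

45°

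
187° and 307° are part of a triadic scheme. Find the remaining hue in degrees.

A triad places three hues 120° apart.
The full set through 187° is {67°, 187°, 307°}.
Given {187°, 307°}, the missing hue is 67°.

67°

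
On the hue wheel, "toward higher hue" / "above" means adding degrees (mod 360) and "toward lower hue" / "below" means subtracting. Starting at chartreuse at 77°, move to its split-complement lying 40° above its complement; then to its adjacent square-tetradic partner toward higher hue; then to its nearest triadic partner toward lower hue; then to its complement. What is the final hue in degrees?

87°

split-comp 40° ↑ +220°: 77 + 220 = 297°
square ↑ +90°: 297 + 90 = 387 → 387 − 360 = 27°
triadic ↓ −120°: 27 − 120 = -93 → -93 + 360 = 267°
complement +180°: 267 + 180 = 447 → 447 − 360 = 87°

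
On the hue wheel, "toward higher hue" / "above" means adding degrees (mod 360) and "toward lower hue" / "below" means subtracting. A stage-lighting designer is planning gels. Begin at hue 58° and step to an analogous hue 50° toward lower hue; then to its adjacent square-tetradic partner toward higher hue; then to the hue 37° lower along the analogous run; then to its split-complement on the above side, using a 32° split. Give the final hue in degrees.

analog 50° ↓ −50°: 58 − 50 = 8°
square ↑ +90°: 8 + 90 = 98°
analog 37° ↓ −37°: 98 − 37 = 61°
split-comp 32° ↑ +212°: 61 + 212 = 273°

273°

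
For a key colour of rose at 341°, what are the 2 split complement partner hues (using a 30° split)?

Split-complementary hues sit 30° either side of the complement.
Complement of 341°: 341 + 180 = 521 → 521 − 360 = 161°
161 − 30 = 131°
161 + 30 = 191°

131° and 191°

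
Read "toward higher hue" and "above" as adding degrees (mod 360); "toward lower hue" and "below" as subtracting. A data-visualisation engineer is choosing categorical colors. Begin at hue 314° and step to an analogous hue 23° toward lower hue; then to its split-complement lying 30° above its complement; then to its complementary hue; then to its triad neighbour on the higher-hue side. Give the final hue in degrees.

81°

314 − 23 = 291°   (analog 23° ↓)
291 + 210 = 501 → 501 − 360 = 141°   (split-comp 30° ↑)
141 + 180 = 321°   (complement)
321 + 120 = 441 → 441 − 360 = 81°   (triadic ↑)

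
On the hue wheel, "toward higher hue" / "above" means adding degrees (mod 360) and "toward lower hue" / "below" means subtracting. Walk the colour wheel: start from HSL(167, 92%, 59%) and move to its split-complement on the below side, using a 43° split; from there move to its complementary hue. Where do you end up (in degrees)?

124°

+137° (split-comp 43° ↓): 167 + 137 = 304°
+180° (complement): 304 + 180 = 484 → 484 − 360 = 124°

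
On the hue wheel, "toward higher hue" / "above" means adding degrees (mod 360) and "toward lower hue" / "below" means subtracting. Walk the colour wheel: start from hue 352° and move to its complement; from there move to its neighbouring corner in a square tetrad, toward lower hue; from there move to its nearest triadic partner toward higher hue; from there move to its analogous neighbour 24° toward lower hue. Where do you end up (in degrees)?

178°

complement +180°: 352 + 180 = 532 → 532 − 360 = 172°
square ↓ −90°: 172 − 90 = 82°
triadic ↑ +120°: 82 + 120 = 202°
analog 24° ↓ −24°: 202 − 24 = 178°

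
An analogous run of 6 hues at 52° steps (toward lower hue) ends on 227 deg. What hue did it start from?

5 steps of 52° (toward lower hue) give a net shift of −260°.
Start = end − shift: 227 + 260 = 487 → 487 − 360 = 127°

127°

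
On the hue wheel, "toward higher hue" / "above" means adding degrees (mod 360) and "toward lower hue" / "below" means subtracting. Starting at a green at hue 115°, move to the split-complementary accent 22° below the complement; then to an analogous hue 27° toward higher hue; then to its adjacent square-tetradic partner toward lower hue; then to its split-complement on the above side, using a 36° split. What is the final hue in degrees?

split-comp 22° ↓ +158°: 115 + 158 = 273°
analog 27° ↑ +27°: 273 + 27 = 300°
square ↓ −90°: 300 − 90 = 210°
split-comp 36° ↑ +216°: 210 + 216 = 426 → 426 − 360 = 66°

66°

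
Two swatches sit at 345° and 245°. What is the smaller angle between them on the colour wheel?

|345 − 245| = 100.
100 ≤ 180, so the shorter arc is 100°.

100°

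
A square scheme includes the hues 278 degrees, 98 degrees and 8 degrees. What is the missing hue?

A square tetradic scheme places four hues every 90°.
The full set through 8° is {8°, 98°, 188°, 278°}.
Given {8°, 98°, 278°}, the missing hue is 188°.

188°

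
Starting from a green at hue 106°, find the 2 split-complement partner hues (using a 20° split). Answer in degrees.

Split-complementary hues sit 20° either side of the complement.
Complement of 106°: 106 + 180 = 286°
286 − 20 = 266°
286 + 20 = 306°

266° and 306°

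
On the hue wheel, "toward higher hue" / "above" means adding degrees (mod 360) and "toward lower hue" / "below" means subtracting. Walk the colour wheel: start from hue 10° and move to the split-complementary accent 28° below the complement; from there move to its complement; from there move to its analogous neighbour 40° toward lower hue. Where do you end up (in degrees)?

+152° (split-comp 28° ↓): 10 + 152 = 162°
+180° (complement): 162 + 180 = 342°
−40° (analog 40° ↓): 342 − 40 = 302°

302°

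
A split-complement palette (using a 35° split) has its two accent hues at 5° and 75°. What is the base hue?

220°

The accents sit 35° either side of the complement, so the complement is their short-arc midpoint on the wheel.
Short-arc midpoint of 5° and 75°: 40°.
Base is 180° from the complement: 40 − 180 = -140 → -140 + 360 = 220°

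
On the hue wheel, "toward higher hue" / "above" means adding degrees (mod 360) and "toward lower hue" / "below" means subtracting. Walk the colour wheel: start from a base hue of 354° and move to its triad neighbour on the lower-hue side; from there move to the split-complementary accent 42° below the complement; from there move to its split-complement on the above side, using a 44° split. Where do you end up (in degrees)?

−120° (triadic ↓): 354 − 120 = 234°
+138° (split-comp 42° ↓): 234 + 138 = 372 → 372 − 360 = 12°
+224° (split-comp 44° ↑): 12 + 224 = 236°

236°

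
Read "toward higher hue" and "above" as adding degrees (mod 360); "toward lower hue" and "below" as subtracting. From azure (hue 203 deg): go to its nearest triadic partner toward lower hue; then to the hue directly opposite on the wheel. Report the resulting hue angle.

263°

triadic ↓ −120°: 203 − 120 = 83°
complement +180°: 83 + 180 = 263°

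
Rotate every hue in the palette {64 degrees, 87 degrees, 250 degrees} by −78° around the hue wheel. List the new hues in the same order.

64 − 78 = -14 → -14 + 360 = 346°
87 − 78 = 9°
250 − 78 = 172°

346°, 9°, 172°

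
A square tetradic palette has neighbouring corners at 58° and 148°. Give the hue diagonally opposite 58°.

A square tetradic scheme places four hues 90° apart; opposite corners are 180° apart.
58 + 180 = 238°

238°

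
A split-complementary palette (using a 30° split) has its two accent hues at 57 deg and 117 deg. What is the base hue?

267°

The accents sit 30° either side of the complement, so the complement is their short-arc midpoint on the wheel.
Short-arc midpoint of 57° and 117°: 87°.
Base is 180° from the complement: 87 − 180 = -93 → -93 + 360 = 267°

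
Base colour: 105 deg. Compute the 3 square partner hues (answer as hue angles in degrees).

195°, 285°, 15°

A square tetradic scheme places four hues every 90°.
105 + 90 = 195°
105 + 180 = 285°
105 + 270 = 375 → 375 − 360 = 15°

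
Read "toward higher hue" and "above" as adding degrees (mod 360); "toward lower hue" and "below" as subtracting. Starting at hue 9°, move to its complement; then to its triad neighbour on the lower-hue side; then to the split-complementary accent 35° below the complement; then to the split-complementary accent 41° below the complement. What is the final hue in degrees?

353°

+180° (complement): 9 + 180 = 189°
−120° (triadic ↓): 189 − 120 = 69°
+145° (split-comp 35° ↓): 69 + 145 = 214°
+139° (split-comp 41° ↓): 214 + 139 = 353°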